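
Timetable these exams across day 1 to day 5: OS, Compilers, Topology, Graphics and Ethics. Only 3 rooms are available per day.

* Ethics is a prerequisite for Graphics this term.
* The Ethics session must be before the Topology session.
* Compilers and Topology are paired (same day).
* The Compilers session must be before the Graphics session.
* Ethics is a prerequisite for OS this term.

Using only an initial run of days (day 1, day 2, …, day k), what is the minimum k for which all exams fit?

The precedence chain requires at least 3 distinct days.
With at most 3 per day and 5 exams, at least 2 days are needed.
3 works (last occupied day: day 3): for example OS -> day 2, Compilers -> day 2, Topology -> day 2, Ethics -> day 1, Graphics -> day 3.

3 days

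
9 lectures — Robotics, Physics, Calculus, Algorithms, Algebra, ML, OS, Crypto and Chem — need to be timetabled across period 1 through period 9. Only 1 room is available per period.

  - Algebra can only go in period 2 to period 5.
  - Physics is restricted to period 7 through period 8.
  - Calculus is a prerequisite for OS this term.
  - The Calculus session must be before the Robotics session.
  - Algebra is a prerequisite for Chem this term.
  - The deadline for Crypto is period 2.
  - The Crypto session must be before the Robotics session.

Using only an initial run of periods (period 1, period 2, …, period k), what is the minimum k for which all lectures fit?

9

The precedence chain requires at least 2 distinct periods.
With at most 1 per period and 9 lectures, at least 9 periods are needed.
Physics can't be placed before period 7, so the schedule must run through at least period 7.
9 works (last occupied period: period 9): for example Algorithms -> period 8, Calculus -> period 3, OS -> period 5, Robotics -> period 4, Chem -> period 6, Physics -> period 7, Algebra -> period 2, Crypto -> period 1, ML -> period 9.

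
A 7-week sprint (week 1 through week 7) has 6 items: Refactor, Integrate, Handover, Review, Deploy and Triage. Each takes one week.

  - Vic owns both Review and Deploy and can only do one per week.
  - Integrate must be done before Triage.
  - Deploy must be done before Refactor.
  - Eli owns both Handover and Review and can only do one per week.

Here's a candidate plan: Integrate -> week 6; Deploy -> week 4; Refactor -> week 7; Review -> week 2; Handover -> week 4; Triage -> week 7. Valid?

Yes

Deploy must be done before Refactor — holds.
Vic owns both Review and Deploy and can only do one per week — holds.
Eli owns both Handover and Review and can only do one per week — holds.
Integrate must be done before Triage — holds.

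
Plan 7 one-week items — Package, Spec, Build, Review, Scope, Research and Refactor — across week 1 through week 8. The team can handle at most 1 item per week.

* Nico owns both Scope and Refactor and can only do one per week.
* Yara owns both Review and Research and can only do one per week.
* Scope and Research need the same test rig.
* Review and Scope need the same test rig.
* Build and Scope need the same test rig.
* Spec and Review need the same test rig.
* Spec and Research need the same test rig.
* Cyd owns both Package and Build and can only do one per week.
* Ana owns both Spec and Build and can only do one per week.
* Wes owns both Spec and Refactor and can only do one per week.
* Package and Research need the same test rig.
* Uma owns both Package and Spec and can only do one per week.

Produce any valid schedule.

Package -> week 1, Spec -> week 2, Build -> week 3, Scope -> week 5, Refactor -> week 7, Review -> week 4, Research -> week 6

Checking: Spec(week 2) != Research(week 6); Package(week 1) != Spec(week 2); Spec(week 2) != Review(week 4); Package(week 1) != Research(week 6); Scope(week 5) != Refactor(week 7); Build(week 3) != Scope(week 5); Review(week 4) != Scope(week 5); Package(week 1) != Build(week 3); Review(week 4) != Research(week 6); Spec(week 2) != Build(week 3); Scope(week 5) != Research(week 6); Spec(week 2) != Refactor(week 7); max 1 per week (cap 1).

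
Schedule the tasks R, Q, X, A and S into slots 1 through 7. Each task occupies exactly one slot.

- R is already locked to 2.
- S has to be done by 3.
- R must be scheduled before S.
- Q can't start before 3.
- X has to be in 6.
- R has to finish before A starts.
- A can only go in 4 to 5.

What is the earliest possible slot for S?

3

Precedence pushes S to at least 3; S's own window allows nothing later than 3.
S at 3 is achievable: X=6; R=2; Q=3; A=4; S=3.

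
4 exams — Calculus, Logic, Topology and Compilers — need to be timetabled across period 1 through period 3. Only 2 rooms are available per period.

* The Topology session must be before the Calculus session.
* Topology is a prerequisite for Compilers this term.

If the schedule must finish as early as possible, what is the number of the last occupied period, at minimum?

2

The precedence chain requires at least 2 distinct periods.
With at most 2 per period and 4 exams, at least 2 periods are needed.
2 works (last occupied period: period 2): for example Calculus=period 2; Topology=period 1; Logic=period 1; Compilers=period 2.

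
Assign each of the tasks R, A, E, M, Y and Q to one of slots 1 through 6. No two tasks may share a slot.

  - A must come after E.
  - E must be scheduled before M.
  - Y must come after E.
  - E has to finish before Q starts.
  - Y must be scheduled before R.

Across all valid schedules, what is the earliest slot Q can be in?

Precedence pushes Q to at least 2.
Q at 2 is achievable: R -> 4, M -> 6, E -> 1, Q -> 2, Y -> 3, A -> 5.

2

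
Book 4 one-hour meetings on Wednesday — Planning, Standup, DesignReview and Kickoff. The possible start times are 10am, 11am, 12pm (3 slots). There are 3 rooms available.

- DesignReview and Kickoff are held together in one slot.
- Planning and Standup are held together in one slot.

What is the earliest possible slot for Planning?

Planning at 10am is achievable: Kickoff in 11am; Planning in 10am; DesignReview in 11am; Standup in 10am.

10am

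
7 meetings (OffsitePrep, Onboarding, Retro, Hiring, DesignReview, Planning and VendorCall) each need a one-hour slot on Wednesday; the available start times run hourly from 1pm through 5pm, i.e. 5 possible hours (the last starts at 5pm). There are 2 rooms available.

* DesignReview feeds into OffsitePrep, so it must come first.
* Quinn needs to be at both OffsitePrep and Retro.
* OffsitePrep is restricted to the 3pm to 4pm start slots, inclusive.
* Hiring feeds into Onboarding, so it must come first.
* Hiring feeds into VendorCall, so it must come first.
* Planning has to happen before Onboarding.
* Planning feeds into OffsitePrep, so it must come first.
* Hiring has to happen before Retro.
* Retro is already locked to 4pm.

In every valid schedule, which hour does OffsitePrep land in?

OffsitePrep's window is 3pm–4pm.
Retro is fixed at 4pm, and OffsitePrep can't share a hour with Retro.
So OffsitePrep must be 3pm.

3pm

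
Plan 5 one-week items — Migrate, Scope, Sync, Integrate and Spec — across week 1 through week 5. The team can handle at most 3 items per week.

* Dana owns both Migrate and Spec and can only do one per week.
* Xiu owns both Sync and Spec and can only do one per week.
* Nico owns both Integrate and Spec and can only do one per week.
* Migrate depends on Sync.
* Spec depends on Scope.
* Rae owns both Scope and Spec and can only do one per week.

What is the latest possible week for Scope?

week 4

Downstream work caps Scope at week 4.
Scope at week 4 is achievable: Scope in week 4, Sync in week 1, Migrate in week 2, Integrate in week 1, Spec in week 5.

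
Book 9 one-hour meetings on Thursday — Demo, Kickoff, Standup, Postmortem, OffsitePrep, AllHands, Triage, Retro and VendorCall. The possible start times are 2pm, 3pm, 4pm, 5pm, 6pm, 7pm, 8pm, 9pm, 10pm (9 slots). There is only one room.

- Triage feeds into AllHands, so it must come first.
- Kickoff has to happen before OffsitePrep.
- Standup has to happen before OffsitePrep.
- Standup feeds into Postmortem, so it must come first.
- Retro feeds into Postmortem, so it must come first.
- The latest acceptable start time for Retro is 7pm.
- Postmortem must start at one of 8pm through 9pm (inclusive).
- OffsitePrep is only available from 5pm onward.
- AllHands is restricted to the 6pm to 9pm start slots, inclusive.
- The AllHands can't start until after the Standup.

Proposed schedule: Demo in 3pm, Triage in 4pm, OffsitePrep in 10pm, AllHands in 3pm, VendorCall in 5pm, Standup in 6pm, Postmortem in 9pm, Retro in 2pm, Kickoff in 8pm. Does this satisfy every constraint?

Invalid. There is only one room.

Standup feeds into Postmortem, so it must come first — holds.
The AllHands can't start until after the Standup — violated.
Kickoff has to happen before OffsitePrep — holds.
Retro feeds into Postmortem, so it must come first — holds.
Postmortem must start at one of 8pm through 9pm (inclusive) — holds.
AllHands is restricted to the 6pm to 9pm start slots, inclusive — violated.
OffsitePrep is only available from 5pm onward — holds.
Standup has to happen before OffsitePrep — holds.
The latest acceptable start time for Retro is 7pm — holds.
There is only one room — violated.
Triage feeds into AllHands, so it must come first — violated.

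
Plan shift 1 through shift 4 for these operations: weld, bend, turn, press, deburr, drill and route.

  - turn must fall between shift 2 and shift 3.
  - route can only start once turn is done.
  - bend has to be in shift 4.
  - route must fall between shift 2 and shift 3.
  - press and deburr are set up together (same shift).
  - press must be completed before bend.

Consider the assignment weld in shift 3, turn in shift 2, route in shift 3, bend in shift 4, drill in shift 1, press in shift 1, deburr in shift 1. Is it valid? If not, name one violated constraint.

press must be completed before bend — holds.
bend has to be in shift 4 — holds.
press and deburr are set up together (same shift) — holds.
route must fall between shift 2 and shift 3 — holds.
turn must fall between shift 2 and shift 3 — holds.
route can only start once turn is done — holds.

Valid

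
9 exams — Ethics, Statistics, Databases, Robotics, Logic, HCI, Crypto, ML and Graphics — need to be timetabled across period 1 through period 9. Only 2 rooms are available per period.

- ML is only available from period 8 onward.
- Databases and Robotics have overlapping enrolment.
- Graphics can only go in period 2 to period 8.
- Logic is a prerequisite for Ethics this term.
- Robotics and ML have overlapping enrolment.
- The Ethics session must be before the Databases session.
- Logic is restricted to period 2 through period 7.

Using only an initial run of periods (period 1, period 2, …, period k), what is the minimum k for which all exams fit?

8

The precedence chain requires at least 3 distinct periods.
With at most 2 per period and 9 exams, at least 5 periods are needed.
ML can't be placed before period 8, so the schedule must run through at least period 8.
8 works (last occupied period: period 8): for example Databases in period 4; Graphics in period 2; Robotics in period 1; Ethics in period 3; Logic in period 2; HCI in period 3; Crypto in period 4; ML in period 8; Statistics in period 1.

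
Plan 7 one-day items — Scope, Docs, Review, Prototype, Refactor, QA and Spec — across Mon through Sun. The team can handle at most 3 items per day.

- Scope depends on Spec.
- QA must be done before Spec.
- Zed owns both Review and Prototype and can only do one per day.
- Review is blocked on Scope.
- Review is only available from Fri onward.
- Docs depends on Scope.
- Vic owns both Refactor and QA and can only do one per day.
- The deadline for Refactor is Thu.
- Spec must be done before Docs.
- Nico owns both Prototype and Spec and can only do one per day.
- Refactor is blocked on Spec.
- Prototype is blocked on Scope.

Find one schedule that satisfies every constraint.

Scope in Wed; Docs in Thu; Spec in Tue; Prototype in Thu; Review in Fri; Refactor in Wed; QA in Mon

Checking: Spec(Tue) before Refactor(Wed); Spec(Tue) before Docs(Thu); Scope(Wed) before Prototype(Thu); Scope(Wed) before Review(Fri); Spec(Tue) before Scope(Wed); QA(Mon) before Spec(Tue); Scope(Wed) before Docs(Thu); Refactor(Wed) != QA(Mon); Prototype(Thu) != Spec(Tue); Review(Fri) != Prototype(Thu); Review=Fri in [Fri,Sun]; Refactor=Wed in [Mon,Thu]; max 2 per day (cap 3).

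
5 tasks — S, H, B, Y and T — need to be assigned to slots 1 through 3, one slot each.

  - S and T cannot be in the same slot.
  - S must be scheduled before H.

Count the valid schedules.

54

Splitting on S: it can be 1 (36), 2 (18). Listing each branch's schedules as (H, B, Y, T):
S=1: (2,1,1,2) (2,1,1,3) (2,1,2,2) (2,1,2,3) (2,1,3,2) (2,1,3,3) (2,2,1,2) (2,2,1,3) (2,2,2,2) (2,2,2,3) (2,2,3,2) (2,2,3,3) (2,3,1,2) (2,3,1,3) (2,3,2,2) (2,3,2,3) (2,3,3,2) (2,3,3,3) (3,1,1,2) (3,1,1,3) (3,1,2,2) (3,1,2,3) (3,1,3,2) (3,1,3,3) (3,2,1,2) (3,2,1,3) (3,2,2,2) (3,2,2,3) (3,2,3,2) (3,2,3,3) (3,3,1,2) (3,3,1,3) (3,3,2,2) (3,3,2,3) (3,3,3,2) (3,3,3,3) — 36.
S=2: (3,1,1,1) (3,1,1,3) (3,1,2,1) (3,1,2,3) (3,1,3,1) (3,1,3,3) (3,2,1,1) (3,2,1,3) (3,2,2,1) (3,2,2,3) (3,2,3,1) (3,2,3,3) (3,3,1,1) (3,3,1,3) (3,3,2,1) (3,3,2,3) (3,3,3,1) (3,3,3,3) — 18.
Summing: 36 + 18 = 54.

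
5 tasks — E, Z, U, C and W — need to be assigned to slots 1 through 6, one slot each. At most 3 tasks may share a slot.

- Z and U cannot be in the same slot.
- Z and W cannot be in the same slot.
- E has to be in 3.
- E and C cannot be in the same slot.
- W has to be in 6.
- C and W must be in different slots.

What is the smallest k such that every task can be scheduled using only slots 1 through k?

6

With at most 3 per slot and 5 tasks, at least 2 slots are needed.
W can't be placed before 6, so the schedule must run through at least slot 6.
6 works (last occupied slot: 6): for example Z in 1, E in 3, W in 6, C in 1, U in 2.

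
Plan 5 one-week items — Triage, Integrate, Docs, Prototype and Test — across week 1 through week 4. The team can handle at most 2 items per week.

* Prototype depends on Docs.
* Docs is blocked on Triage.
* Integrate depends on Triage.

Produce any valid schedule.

Docs in week 2; Triage in week 1; Test in week 1; Prototype in week 3; Integrate in week 2

Checking: Docs(week 2) before Prototype(week 3); Triage(week 1) before Docs(week 2); Triage(week 1) before Integrate(week 2); max 2 per week (cap 2).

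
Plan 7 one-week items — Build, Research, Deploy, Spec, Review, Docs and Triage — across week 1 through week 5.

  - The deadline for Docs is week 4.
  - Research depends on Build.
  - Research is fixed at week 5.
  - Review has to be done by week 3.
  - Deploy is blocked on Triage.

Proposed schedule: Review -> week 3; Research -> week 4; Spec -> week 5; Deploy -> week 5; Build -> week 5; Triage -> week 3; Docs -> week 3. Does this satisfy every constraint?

No — it violates: Research depends on Build

Research is fixed at week 5 — violated.
Research depends on Build — violated.
Review has to be done by week 3 — holds.
The deadline for Docs is week 4 — holds.
Deploy is blocked on Triage — holds.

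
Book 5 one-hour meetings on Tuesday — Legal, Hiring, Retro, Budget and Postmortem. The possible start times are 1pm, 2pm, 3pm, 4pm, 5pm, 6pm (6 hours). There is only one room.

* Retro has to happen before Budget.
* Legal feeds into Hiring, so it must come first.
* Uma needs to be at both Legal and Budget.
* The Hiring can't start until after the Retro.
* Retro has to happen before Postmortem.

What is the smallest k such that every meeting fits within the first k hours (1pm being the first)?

5 hours

The precedence chain requires at least 2 distinct hours.
With at most 1 per hour and 5 meetings, at least 5 hours are needed.
5 works (last occupied hour: 5pm): for example Legal -> 2pm; Hiring -> 3pm; Budget -> 4pm; Postmortem -> 5pm; Retro -> 1pm.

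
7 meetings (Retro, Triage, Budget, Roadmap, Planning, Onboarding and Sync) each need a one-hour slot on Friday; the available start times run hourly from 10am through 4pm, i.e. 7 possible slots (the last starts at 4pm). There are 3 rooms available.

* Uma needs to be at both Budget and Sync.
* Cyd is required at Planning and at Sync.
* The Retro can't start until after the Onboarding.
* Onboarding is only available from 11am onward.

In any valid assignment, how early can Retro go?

12pm

Precedence pushes Retro to at least 12pm.
Retro at 12pm is achievable: Budget -> 10am, Onboarding -> 11am, Sync -> 12pm, Roadmap -> 10am, Planning -> 11am, Retro -> 12pm, Triage -> 10am.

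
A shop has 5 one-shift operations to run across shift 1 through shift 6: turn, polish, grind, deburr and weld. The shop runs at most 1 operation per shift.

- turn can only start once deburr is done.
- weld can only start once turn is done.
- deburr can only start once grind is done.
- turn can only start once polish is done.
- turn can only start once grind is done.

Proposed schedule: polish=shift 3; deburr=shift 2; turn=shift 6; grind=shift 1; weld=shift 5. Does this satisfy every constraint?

weld can only start once turn is done — violated.
turn can only start once deburr is done — holds.
turn can only start once polish is done — holds.
turn can only start once grind is done — holds.
deburr can only start once grind is done — holds.
The shop runs at most 1 operation per shift — holds.

No. weld can only start once turn is done is not satisfied.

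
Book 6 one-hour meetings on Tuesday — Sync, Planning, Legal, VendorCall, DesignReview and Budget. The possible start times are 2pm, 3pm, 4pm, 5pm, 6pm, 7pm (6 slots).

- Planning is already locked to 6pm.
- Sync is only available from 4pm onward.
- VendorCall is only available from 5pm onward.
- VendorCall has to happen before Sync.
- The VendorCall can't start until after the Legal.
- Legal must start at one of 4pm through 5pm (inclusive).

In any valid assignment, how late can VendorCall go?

VendorCall is available from 5pm; downstream work caps VendorCall at 6pm.
VendorCall at 6pm is achievable: DesignReview in 2pm; Planning in 6pm; VendorCall in 6pm; Legal in 4pm; Sync in 7pm; Budget in 2pm.

6pm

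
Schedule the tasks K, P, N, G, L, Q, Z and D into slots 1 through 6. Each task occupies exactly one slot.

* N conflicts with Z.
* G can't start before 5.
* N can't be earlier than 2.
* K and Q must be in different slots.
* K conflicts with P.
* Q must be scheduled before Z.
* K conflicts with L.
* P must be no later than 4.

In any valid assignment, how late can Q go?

5

Downstream work caps Q at 5.
Q at 5 is achievable: Q=5, N=2, G=5, P=1, K=2, Z=6, L=1, D=1.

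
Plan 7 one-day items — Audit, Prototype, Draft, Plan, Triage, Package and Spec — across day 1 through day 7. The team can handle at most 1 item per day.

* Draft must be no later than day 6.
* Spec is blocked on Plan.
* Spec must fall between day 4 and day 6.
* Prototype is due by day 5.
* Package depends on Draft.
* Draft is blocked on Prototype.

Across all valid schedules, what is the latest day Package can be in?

Precedence pushes Package to at least day 3.
Package at day 7 is achievable: Audit -> day 5, Draft -> day 2, Triage -> day 6, Package -> day 7, Plan -> day 3, Spec -> day 4, Prototype -> day 1.

day 7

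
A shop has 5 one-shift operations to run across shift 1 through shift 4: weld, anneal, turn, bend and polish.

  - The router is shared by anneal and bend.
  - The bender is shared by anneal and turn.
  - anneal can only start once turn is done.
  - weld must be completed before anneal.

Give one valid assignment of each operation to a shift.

weld -> shift 1; anneal -> shift 2; turn -> shift 1; polish -> shift 1; bend -> shift 1

Checking: weld(shift 1) before anneal(shift 2); turn(shift 1) before anneal(shift 2); anneal(shift 2) != turn(shift 1); anneal(shift 2) != bend(shift 1).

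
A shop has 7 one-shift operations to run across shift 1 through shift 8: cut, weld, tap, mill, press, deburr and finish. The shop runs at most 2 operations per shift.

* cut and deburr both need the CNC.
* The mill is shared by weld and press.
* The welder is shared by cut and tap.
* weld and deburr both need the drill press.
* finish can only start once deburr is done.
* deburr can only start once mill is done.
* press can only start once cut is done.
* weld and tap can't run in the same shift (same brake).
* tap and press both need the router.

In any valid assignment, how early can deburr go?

Precedence pushes deburr to at least shift 2; downstream work caps deburr at shift 7.
deburr at shift 2 is achievable: mill=shift 1, cut=shift 1, press=shift 2, deburr=shift 2, finish=shift 3, weld=shift 3, tap=shift 4.

shift 2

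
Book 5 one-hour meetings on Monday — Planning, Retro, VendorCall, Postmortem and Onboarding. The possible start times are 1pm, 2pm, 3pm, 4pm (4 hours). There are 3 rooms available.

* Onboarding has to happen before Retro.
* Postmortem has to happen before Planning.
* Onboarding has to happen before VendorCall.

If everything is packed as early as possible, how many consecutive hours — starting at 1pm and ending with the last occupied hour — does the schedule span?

The precedence chain requires at least 2 distinct hours.
With at most 3 per hour and 5 meetings, at least 2 hours are needed.
2 works (last occupied hour: 2pm): for example Onboarding=1pm; Planning=2pm; Retro=2pm; Postmortem=1pm; VendorCall=2pm.

2 hours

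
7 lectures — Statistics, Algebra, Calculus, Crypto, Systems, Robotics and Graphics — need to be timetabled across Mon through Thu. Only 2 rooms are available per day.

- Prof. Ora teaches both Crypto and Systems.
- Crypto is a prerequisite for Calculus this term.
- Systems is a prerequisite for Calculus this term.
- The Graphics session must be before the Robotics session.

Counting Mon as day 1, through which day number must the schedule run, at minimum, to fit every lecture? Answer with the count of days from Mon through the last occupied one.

4

The precedence chain requires at least 2 distinct days.
With at most 2 per day and 7 lectures, at least 4 days are needed.
4 works (last occupied day: Thu): for example Crypto -> Mon, Robotics -> Tue, Graphics -> Mon, Calculus -> Wed, Algebra -> Thu, Statistics -> Wed, Systems -> Tue.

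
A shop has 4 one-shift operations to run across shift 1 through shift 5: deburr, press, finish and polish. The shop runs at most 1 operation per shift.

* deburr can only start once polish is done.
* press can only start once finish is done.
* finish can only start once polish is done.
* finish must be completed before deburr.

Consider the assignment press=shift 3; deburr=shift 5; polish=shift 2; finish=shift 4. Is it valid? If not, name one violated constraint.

deburr can only start once polish is done — holds.
finish can only start once polish is done — holds.
press can only start once finish is done — violated.
finish must be completed before deburr — holds.
The shop runs at most 1 operation per shift — holds.

No — it violates: press can only start once finish is done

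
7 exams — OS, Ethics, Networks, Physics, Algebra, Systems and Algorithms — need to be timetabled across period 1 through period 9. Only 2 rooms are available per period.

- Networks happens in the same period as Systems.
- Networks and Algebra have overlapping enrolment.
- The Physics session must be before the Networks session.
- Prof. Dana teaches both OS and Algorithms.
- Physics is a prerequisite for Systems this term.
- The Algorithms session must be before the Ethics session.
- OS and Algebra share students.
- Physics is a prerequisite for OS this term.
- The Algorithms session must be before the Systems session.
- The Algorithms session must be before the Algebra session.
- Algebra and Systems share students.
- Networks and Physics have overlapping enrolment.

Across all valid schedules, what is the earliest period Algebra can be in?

Precedence pushes Algebra to at least period 2.
Algebra at period 2 is achievable: Physics in period 1, Systems in period 3, Ethics in period 2, Networks in period 3, Algorithms in period 1, Algebra in period 2, OS in period 4.

period 2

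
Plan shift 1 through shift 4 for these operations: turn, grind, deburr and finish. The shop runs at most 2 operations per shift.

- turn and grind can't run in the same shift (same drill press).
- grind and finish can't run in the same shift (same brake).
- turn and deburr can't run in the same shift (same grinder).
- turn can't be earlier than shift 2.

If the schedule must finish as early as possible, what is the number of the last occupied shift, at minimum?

With at most 2 per shift and 4 operations, at least 2 shifts are needed.
turn can't be placed before shift 2, so the schedule must run through at least shift 2.
2 works (last occupied shift: shift 2): for example grind in shift 1, finish in shift 2, turn in shift 2, deburr in shift 1.

shift 2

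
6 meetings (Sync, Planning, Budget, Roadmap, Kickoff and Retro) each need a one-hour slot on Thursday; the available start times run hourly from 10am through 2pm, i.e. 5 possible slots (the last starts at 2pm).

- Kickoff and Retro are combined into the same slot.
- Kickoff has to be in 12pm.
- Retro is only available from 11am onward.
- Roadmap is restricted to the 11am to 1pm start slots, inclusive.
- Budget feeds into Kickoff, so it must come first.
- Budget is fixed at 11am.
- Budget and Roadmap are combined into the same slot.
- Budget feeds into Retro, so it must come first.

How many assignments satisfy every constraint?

25

Splitting on Sync: it can be 10am (5), 11am (5), 12pm (5), 1pm (5), 2pm (5). Listing each branch's schedules as (Planning, Budget, Roadmap, Kickoff, Retro):
Sync=10am: (10am,11am,11am,12pm,12pm) (11am,11am,11am,12pm,12pm) (12pm,11am,11am,12pm,12pm) (1pm,11am,11am,12pm,12pm) (2pm,11am,11am,12pm,12pm) — 5.
Sync=11am: (10am,11am,11am,12pm,12pm) (11am,11am,11am,12pm,12pm) (12pm,11am,11am,12pm,12pm) (1pm,11am,11am,12pm,12pm) (2pm,11am,11am,12pm,12pm) — 5.
Sync=12pm: (10am,11am,11am,12pm,12pm) (11am,11am,11am,12pm,12pm) (12pm,11am,11am,12pm,12pm) (1pm,11am,11am,12pm,12pm) (2pm,11am,11am,12pm,12pm) — 5.
Sync=1pm: (10am,11am,11am,12pm,12pm) (11am,11am,11am,12pm,12pm) (12pm,11am,11am,12pm,12pm) (1pm,11am,11am,12pm,12pm) (2pm,11am,11am,12pm,12pm) — 5.
Sync=2pm: (10am,11am,11am,12pm,12pm) (11am,11am,11am,12pm,12pm) (12pm,11am,11am,12pm,12pm) (1pm,11am,11am,12pm,12pm) (2pm,11am,11am,12pm,12pm) — 5.
Summing: 5 + 5 + 5 + 5 + 5 = 25.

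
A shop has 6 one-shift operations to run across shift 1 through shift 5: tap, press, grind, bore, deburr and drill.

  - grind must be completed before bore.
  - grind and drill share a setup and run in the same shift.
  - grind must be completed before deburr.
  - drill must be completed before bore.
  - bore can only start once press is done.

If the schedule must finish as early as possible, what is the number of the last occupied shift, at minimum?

The precedence chain requires at least 2 distinct shifts.
2 works (last occupied shift: shift 2): for example tap=shift 1, drill=shift 1, grind=shift 1, press=shift 1, deburr=shift 2, bore=shift 2.

shift 2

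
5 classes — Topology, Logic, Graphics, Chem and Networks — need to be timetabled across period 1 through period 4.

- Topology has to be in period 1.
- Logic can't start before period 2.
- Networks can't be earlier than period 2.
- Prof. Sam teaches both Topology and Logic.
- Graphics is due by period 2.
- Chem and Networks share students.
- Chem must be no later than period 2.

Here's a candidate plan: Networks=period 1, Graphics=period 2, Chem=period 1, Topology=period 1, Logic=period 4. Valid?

Networks can't be earlier than period 2 — violated.
Logic can't start before period 2 — holds.
Chem must be no later than period 2 — holds.
Prof. Sam teaches both Topology and Logic — holds.
Graphics is due by period 2 — holds.
Topology has to be in period 1 — holds.
Chem and Networks share students — violated.

Invalid. Networks can't be earlier than period 2.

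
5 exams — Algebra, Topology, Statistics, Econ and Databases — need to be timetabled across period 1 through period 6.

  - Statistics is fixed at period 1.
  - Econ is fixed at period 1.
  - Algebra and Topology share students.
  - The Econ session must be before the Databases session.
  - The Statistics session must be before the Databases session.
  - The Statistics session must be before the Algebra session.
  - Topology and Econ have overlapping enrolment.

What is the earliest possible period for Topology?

Topology at period 2 is achievable: Statistics in period 1; Econ in period 1; Topology in period 2; Databases in period 2; Algebra in period 3.
Nothing earlier works — the conflict constraints rule out every period before period 2.

period 2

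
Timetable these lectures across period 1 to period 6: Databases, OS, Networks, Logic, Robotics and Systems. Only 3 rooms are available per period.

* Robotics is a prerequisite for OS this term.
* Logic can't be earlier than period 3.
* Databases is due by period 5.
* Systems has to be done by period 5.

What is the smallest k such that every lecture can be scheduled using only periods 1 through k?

3

The precedence chain requires at least 2 distinct periods.
With at most 3 per period and 6 lectures, at least 2 periods are needed.
Logic can't be placed before period 3, so the schedule must run through at least period 3.
3 works (last occupied period: period 3): for example Logic in period 3, OS in period 2, Networks in period 1, Databases in period 1, Robotics in period 1, Systems in period 2.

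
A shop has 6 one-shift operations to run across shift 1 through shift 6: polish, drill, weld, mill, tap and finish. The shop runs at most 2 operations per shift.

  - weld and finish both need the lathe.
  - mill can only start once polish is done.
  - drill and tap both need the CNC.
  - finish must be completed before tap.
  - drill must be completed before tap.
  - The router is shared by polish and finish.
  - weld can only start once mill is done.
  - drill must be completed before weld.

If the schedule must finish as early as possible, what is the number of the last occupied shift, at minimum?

The precedence chain requires at least 3 distinct shifts.
With at most 2 per shift and 6 operations, at least 3 shifts are needed.
3 works (last occupied shift: shift 3): for example finish=shift 2; weld=shift 3; tap=shift 3; mill=shift 2; drill=shift 1; polish=shift 1.

shift 3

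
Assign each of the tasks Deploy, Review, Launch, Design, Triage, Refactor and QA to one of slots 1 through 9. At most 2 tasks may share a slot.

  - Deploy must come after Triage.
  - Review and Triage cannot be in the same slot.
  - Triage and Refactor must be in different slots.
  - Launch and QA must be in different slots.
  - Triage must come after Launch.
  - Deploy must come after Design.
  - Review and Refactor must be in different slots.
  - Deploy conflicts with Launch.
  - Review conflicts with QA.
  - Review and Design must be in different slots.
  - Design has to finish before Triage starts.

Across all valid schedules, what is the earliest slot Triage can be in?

Precedence pushes Triage to at least 2; downstream work caps Triage at 8.
Triage at 2 is achievable: Design in 1, QA in 2, Deploy in 3, Launch in 1, Review in 3, Refactor in 4, Triage in 2.

2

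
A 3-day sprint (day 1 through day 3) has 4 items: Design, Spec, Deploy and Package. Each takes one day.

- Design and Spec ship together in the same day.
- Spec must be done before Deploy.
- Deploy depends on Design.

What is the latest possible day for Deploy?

day 3

Precedence pushes Deploy to at least day 2.
Deploy at day 3 is achievable: Deploy -> day 3, Spec -> day 1, Package -> day 1, Design -> day 1.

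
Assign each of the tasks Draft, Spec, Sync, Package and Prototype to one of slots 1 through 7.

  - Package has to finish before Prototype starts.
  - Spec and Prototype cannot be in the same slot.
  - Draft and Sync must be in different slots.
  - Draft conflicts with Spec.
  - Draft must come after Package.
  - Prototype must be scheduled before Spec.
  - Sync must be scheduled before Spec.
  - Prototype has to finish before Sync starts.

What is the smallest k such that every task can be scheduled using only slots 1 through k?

4

The precedence chain requires at least 4 distinct slots.
4 works (last occupied slot: 4): for example Draft -> 2; Sync -> 3; Prototype -> 2; Spec -> 4; Package -> 1.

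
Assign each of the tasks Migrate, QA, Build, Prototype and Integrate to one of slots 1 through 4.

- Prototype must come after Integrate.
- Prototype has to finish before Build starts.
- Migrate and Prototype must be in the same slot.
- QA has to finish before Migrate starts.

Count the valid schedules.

6

Splitting on Migrate: it can be 2 (2), 3 (4). Listing each branch's schedules as (QA, Build, Prototype, Integrate):
Migrate=2: (1,3,2,1) (1,4,2,1) — 2.
Migrate=3: (1,4,3,1) (1,4,3,2) (2,4,3,1) (2,4,3,2) — 4.
Summing: 2 + 4 = 6.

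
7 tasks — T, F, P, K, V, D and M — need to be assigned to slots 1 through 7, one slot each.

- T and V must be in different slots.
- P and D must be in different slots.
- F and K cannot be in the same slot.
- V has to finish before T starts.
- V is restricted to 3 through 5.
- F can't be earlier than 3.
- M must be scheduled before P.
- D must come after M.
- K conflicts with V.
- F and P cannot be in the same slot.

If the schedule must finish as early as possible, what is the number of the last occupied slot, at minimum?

slot 4

The precedence chain requires at least 2 distinct slots.
Propagating the time windows through the other constraints, T can't land before 4, so the schedule must run through at least slot 4.
4 works (last occupied slot: 4): for example P=2, V=3, K=1, F=3, D=3, M=1, T=4.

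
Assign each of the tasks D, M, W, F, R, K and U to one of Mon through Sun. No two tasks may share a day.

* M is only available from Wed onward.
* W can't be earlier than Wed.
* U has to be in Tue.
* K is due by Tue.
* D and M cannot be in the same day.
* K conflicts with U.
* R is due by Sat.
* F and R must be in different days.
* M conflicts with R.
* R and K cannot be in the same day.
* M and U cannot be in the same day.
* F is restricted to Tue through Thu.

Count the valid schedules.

Splitting on D: it can be Wed (4), Thu (4), Fri (8), Sat (8), Sun (12). Listing each branch's schedules as (M, W, F, R, K, U):
D=Wed: (Fri,Sun,Thu,Sat,Mon,Tue) (Sat,Sun,Thu,Fri,Mon,Tue) (Sun,Fri,Thu,Sat,Mon,Tue) (Sun,Sat,Thu,Fri,Mon,Tue) — 4.
D=Thu: (Fri,Sun,Wed,Sat,Mon,Tue) (Sat,Sun,Wed,Fri,Mon,Tue) (Sun,Fri,Wed,Sat,Mon,Tue) (Sun,Sat,Wed,Fri,Mon,Tue) — 4.
D=Fri: (Wed,Sun,Thu,Sat,Mon,Tue) (Thu,Sun,Wed,Sat,Mon,Tue) (Sat,Sun,Wed,Thu,Mon,Tue) (Sat,Sun,Thu,Wed,Mon,Tue) (Sun,Wed,Thu,Sat,Mon,Tue) (Sun,Thu,Wed,Sat,Mon,Tue) (Sun,Sat,Wed,Thu,Mon,Tue) (Sun,Sat,Thu,Wed,Mon,Tue) — 8.
D=Sat: (Wed,Sun,Thu,Fri,Mon,Tue) (Thu,Sun,Wed,Fri,Mon,Tue) (Fri,Sun,Wed,Thu,Mon,Tue) (Fri,Sun,Thu,Wed,Mon,Tue) (Sun,Wed,Thu,Fri,Mon,Tue) (Sun,Thu,Wed,Fri,Mon,Tue) (Sun,Fri,Wed,Thu,Mon,Tue) (Sun,Fri,Thu,Wed,Mon,Tue) — 8.
D=Sun: (Wed,Fri,Thu,Sat,Mon,Tue) (Wed,Sat,Thu,Fri,Mon,Tue) (Thu,Fri,Wed,Sat,Mon,Tue) (Thu,Sat,Wed,Fri,Mon,Tue) (Fri,Wed,Thu,Sat,Mon,Tue) (Fri,Thu,Wed,Sat,Mon,Tue) (Fri,Sat,Wed,Thu,Mon,Tue) (Fri,Sat,Thu,Wed,Mon,Tue) (Sat,Wed,Thu,Fri,Mon,Tue) (Sat,Thu,Wed,Fri,Mon,Tue) (Sat,Fri,Wed,Thu,Mon,Tue) (Sat,Fri,Thu,Wed,Mon,Tue) — 12.
Summing: 4 + 4 + 8 + 8 + 12 = 36.

36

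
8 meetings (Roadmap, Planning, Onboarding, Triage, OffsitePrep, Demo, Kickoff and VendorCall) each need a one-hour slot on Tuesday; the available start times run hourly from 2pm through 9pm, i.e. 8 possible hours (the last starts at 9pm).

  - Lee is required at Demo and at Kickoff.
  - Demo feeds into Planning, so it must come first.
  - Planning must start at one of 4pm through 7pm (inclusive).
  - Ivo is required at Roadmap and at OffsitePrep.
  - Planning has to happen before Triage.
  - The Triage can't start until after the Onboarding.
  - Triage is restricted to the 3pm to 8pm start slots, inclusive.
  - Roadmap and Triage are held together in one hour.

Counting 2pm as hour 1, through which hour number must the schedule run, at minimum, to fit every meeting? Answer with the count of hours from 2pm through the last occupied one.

4 hours

The precedence chain requires at least 3 distinct hours.
Propagating the time windows through the other constraints, Roadmap can't land before 5pm — that is hour 4 counting from 2pm — so the schedule must run through at least 4 hours.
4 works (last occupied hour: 5pm): for example Triage -> 5pm, Demo -> 2pm, VendorCall -> 2pm, Planning -> 4pm, Kickoff -> 3pm, Roadmap -> 5pm, Onboarding -> 2pm, OffsitePrep -> 2pm.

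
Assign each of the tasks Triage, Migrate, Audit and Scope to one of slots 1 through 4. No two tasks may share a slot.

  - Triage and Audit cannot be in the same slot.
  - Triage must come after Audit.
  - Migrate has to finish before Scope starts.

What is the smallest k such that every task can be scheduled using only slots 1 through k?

4

The precedence chain requires at least 2 distinct slots.
With at most 1 per slot and 4 tasks, at least 4 slots are needed.
4 works (last occupied slot: 4): for example Triage -> 2; Audit -> 1; Migrate -> 3; Scope -> 4.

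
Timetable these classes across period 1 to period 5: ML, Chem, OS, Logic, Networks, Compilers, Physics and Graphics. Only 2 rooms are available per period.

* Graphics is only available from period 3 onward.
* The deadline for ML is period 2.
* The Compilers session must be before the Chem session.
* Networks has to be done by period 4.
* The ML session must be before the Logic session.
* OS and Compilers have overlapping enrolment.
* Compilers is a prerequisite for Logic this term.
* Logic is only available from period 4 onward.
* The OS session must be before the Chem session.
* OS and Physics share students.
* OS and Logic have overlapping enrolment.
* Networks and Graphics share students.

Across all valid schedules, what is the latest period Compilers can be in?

Downstream work caps Compilers at period 4.
Compilers at period 4 is achievable: OS=period 2; ML=period 1; Networks=period 1; Physics=period 3; Compilers=period 4; Graphics=period 3; Chem=period 5; Logic=period 5.

period 4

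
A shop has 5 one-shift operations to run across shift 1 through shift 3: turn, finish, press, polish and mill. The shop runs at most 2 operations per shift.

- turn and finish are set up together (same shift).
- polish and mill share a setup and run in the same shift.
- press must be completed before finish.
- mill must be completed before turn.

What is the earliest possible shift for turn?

Precedence pushes turn to at least shift 2.
turn at shift 3 is achievable: mill in shift 2, polish in shift 2, finish in shift 3, press in shift 1, turn in shift 3.
Nothing earlier works — the capacity limit rule out every shift before shift 3.

shift 3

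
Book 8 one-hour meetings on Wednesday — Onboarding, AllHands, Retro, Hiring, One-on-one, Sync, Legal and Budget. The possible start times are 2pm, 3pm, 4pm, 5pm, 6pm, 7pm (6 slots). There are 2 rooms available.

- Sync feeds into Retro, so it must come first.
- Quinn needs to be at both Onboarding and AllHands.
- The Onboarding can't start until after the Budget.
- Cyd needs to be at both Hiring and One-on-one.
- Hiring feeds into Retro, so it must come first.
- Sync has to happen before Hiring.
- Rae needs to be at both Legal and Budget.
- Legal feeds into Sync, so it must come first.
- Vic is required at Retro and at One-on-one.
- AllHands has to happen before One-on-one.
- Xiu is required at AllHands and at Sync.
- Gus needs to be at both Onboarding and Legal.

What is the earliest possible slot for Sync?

3pm

Precedence pushes Sync to at least 3pm; downstream work caps Sync at 5pm.
Sync at 3pm is achievable: Retro=5pm; Hiring=4pm; Onboarding=4pm; One-on-one=6pm; AllHands=2pm; Budget=3pm; Legal=2pm; Sync=3pm.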